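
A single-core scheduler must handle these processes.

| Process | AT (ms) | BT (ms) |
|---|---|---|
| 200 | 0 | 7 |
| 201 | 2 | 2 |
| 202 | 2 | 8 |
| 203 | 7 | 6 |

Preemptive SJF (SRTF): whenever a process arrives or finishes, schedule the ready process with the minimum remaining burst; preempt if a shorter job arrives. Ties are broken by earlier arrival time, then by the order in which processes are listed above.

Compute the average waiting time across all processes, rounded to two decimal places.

Gantt: | 200 0-2 | 201 2-4 | 200 4-9 | 203 9-15 | 202 15-23 |
Completion: 200=9  201=4  202=23  203=15
Turnaround (C−A): 200=9  201=2  202=21  203=8
Waiting times: 200=2, 201=0, 202=13, 203=2
Average waiting = (2+0+13+2) / 4 = 17/4 = 4.25

4.25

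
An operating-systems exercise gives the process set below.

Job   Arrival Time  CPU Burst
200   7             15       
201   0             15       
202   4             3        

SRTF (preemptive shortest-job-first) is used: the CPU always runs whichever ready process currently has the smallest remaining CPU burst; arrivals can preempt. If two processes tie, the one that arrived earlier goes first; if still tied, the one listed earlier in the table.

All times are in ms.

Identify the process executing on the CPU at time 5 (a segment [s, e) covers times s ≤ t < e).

202

Schedule: | 201 0-4 | 202 4-7 | 201 7-18 | 200 18-33 |
Completion: 200=33  201=18  202=7
Turnaround (C−A): 200=26  201=18  202=3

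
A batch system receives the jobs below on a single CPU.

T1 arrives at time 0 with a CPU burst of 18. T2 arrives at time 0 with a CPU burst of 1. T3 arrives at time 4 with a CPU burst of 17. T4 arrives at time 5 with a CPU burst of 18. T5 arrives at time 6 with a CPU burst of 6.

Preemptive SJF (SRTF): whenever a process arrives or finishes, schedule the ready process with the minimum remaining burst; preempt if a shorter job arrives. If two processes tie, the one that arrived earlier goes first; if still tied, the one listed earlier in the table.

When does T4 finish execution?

Schedule: | T2 0-1 | T1 1-6 | T5 6-12 | T1 12-25 | T3 25-42 | T4 42-60 |
Completion: T1=25  T2=1  T3=42  T4=60  T5=12
Turnaround (C−A): T1=25  T2=1  T3=38  T4=55  T5=6

60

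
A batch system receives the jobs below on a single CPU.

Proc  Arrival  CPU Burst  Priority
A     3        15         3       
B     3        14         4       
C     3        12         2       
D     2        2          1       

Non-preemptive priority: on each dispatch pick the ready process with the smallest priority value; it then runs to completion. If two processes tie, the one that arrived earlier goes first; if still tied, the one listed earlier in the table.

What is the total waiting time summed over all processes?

42

Gantt: | idle 0-2 | D 2-4 | C 4-16 | A 16-31 | B 31-45 |
Completion: A=31  B=45  C=16  D=4
Turnaround (C−A): A=28  B=42  C=13  D=2
Waiting = turnaround − burst: A=13, B=28, C=1, D=0
Total waiting = 13 + 28 + 1 + 0 = 42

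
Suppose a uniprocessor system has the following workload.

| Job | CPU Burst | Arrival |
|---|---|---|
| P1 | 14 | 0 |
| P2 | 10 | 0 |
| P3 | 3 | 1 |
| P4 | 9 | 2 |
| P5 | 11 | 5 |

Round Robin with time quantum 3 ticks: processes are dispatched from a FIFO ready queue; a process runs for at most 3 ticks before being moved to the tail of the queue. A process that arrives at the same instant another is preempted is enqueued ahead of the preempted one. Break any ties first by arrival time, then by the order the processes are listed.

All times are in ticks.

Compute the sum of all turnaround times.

Schedule: | P1 0-3 | P2 3-6 | P3 6-9 | P4 9-12 | P1 12-15 | P5 15-18 | P2 18-21 | P4 21-24 | P1 24-27 | P5 27-30 | P2 30-33 | P4 33-36 | P1 36-39 | P5 39-42 | P2 42-43 | P1 43-45 | P5 45-47 |
Completion: P1=45  P2=43  P3=9  P4=36  P5=47
Turnaround (C−A): P1=45  P2=43  P3=8  P4=34  P5=42
Turnaround = completion − arrival: P1=45, P2=43, P3=8, P4=34, P5=42
Total turnaround = 45 + 43 + 8 + 34 + 42 = 172

172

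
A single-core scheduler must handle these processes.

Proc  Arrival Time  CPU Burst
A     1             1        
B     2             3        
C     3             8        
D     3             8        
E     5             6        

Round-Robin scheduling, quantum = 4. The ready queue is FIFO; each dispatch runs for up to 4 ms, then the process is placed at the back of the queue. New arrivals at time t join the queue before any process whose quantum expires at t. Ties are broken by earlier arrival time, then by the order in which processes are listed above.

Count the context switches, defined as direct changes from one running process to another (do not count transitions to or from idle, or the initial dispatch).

7

Schedule: | idle 0-1 | A 1-2 | B 2-5 | C 5-9 | D 9-13 | E 13-17 | C 17-21 | D 21-25 | E 25-27 |
Completion: A=2  B=5  C=21  D=25  E=27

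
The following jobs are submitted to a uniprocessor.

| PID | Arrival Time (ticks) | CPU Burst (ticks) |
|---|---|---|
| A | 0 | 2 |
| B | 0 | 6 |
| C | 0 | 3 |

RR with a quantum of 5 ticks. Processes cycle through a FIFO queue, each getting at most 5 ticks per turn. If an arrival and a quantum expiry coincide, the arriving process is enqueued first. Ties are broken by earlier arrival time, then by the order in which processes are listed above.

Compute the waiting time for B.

5

Schedule: | A 0-2 | B 2-7 | C 7-10 | B 10-11 |
Completion: A=2  B=11  C=10
Waiting(B) = turnaround − burst = 11 − 6 = 5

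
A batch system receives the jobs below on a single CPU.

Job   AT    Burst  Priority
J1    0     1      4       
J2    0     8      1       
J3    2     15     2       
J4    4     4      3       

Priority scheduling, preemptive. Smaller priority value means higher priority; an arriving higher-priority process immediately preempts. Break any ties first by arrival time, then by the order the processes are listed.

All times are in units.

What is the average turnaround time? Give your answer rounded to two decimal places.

20.00

Timeline: | J2 0-8 | J3 8-23 | J4 23-27 | J1 27-28 |
Completion: J1=28  J2=8  J3=23  J4=27
Turnaround (C−A): J1=28  J2=8  J3=21  J4=23
Turnaround times: J1=28, J2=8, J3=21, J4=23
Average turnaround = (28+8+21+23) / 4 = 80/4 = 20.00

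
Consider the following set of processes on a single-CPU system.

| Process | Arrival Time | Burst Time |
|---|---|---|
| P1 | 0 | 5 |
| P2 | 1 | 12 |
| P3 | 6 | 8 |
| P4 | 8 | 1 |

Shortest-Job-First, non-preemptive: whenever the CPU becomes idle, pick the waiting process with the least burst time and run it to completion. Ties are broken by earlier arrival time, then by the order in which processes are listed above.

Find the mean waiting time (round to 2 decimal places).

6.25

Timeline: | P1 0-5 | P2 5-17 | P4 17-18 | P3 18-26 |
Completion: P1=5  P2=17  P3=26  P4=18
Waiting times: P1=0, P2=4, P3=12, P4=9
Average waiting = (0+4+12+9) / 4 = 25/4 = 6.25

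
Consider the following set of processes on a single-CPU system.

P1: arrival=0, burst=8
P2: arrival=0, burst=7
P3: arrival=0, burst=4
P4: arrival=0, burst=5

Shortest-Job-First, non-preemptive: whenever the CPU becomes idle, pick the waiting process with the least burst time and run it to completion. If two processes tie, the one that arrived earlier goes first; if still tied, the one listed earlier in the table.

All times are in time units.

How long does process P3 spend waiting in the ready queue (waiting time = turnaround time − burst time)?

0

Timeline: | P3 0-4 | P4 4-9 | P2 9-16 | P1 16-24 |
Completion: P1=24  P2=16  P3=4  P4=9
Waiting(P3) = turnaround − burst = 4 − 4 = 0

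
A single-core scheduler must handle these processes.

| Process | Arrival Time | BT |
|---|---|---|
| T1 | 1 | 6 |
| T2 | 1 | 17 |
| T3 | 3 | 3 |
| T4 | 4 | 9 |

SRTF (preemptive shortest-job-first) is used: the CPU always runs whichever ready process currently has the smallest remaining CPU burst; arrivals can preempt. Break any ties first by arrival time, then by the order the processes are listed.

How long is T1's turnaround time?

Gantt: | idle 0-1 | T1 1-3 | T3 3-6 | T1 6-10 | T4 10-19 | T2 19-36 |
Completion: T1=10  T2=36  T3=6  T4=19
Turnaround(T1) = completion − arrival = 10 − 1 = 9

9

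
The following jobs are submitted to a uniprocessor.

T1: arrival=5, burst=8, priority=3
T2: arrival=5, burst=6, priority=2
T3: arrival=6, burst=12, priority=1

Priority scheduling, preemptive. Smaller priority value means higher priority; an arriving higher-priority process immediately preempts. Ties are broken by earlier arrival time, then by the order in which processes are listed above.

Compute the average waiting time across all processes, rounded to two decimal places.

Timeline: | idle 0-5 | T2 5-6 | T3 6-18 | T2 18-23 | T1 23-31 |
Completion: T1=31  T2=23  T3=18
Turnaround (C−A): T1=26  T2=18  T3=12
Waiting times: T1=18, T2=12, T3=0
Average waiting = (18+12+0) / 3 = 30/3 = 10.00

10.00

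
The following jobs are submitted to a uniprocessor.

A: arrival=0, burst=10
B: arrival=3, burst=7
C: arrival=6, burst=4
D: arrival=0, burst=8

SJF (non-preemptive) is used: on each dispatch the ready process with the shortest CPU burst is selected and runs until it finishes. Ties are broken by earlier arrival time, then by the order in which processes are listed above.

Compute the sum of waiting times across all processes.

Schedule: | D 0-8 | C 8-12 | B 12-19 | A 19-29 |
Completion: A=29  B=19  C=12  D=8
Turnaround (C−A): A=29  B=16  C=6  D=8
Waiting = turnaround − burst: A=19, B=9, C=2, D=0
Total waiting = 19 + 9 + 2 + 0 = 30

30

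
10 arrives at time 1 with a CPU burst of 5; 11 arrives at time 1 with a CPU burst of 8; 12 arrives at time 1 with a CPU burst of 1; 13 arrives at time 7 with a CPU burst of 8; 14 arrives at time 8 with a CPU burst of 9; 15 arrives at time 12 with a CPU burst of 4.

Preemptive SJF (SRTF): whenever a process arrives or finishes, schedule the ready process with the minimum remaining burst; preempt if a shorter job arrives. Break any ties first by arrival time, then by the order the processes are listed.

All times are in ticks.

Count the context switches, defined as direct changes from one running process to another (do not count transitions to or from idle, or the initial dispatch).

Schedule: | idle 0-1 | 12 1-2 | 10 2-7 | 11 7-15 | 15 15-19 | 13 19-27 | 14 27-36 |
Completion: 10=7  11=15  12=2  13=27  14=36  15=19
Turnaround (C−A): 10=6  11=14  12=1  13=20  14=28  15=7

5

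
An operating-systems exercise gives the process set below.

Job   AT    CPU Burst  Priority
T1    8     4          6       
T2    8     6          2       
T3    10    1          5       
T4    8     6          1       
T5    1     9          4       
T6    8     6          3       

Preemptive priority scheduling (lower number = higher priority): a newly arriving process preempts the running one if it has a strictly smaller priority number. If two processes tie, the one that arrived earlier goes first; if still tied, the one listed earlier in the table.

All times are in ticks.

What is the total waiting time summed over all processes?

75

Gantt: | idle 0-1 | T5 1-8 | T4 8-14 | T2 14-20 | T6 20-26 | T5 26-28 | T3 28-29 | T1 29-33 |
Completion: T1=33  T2=20  T3=29  T4=14  T5=28  T6=26
Turnaround (C−A): T1=25  T2=12  T3=19  T4=6  T5=27  T6=18
Waiting = turnaround − burst: T1=21, T2=6, T3=18, T4=0, T5=18, T6=12
Total waiting = 21 + 6 + 18 + 0 + 18 + 12 = 75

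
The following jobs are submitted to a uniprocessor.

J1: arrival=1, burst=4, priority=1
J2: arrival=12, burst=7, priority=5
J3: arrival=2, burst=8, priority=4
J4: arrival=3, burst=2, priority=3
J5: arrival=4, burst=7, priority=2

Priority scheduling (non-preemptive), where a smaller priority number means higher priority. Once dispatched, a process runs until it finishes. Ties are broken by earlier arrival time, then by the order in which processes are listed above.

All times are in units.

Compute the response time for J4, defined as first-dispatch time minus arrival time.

9

Timeline: | idle 0-1 | J1 1-5 | J5 5-12 | J4 12-14 | J3 14-22 | J2 22-29 |
Completion: J1=5  J2=29  J3=22  J4=14  J5=12
Turnaround (C−A): J1=4  J2=17  J3=20  J4=11  J5=8
Response(J4) = first start − arrival = 12 − 3 = 9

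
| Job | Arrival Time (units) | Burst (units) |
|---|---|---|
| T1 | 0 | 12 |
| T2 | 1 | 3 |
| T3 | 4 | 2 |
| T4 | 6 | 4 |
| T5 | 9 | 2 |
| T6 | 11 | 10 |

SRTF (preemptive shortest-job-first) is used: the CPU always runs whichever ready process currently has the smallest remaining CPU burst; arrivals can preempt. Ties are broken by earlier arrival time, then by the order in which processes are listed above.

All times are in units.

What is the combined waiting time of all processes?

Timeline: | T1 0-1 | T2 1-4 | T3 4-6 | T4 6-10 | T5 10-12 | T6 12-22 | T1 22-33 |
Completion: T1=33  T2=4  T3=6  T4=10  T5=12  T6=22
Waiting = turnaround − burst: T1=21, T2=0, T3=0, T4=0, T5=1, T6=1
Total waiting = 21 + 0 + 0 + 0 + 1 + 1 = 23

23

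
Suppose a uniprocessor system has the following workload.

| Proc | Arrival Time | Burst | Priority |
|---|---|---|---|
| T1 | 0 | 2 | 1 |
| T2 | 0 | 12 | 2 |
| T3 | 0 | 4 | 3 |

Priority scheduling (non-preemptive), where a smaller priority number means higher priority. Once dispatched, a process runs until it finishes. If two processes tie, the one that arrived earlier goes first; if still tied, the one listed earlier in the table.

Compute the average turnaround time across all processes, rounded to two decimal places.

11.33

Gantt: | T1 0-2 | T2 2-14 | T3 14-18 |
Completion: T1=2  T2=14  T3=18
Turnaround times: T1=2, T2=14, T3=18
Average turnaround = (2+14+18) / 3 = 34/3 = 11.33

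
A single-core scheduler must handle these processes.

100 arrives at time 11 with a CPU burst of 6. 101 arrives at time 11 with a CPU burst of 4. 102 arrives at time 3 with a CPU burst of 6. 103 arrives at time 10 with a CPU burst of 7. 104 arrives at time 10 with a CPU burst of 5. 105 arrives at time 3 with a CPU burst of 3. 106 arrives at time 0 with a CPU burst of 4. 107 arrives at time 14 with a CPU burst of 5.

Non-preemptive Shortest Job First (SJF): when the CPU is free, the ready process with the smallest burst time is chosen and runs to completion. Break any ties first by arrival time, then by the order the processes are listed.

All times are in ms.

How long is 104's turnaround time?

Gantt: | 106 0-4 | 105 4-7 | 102 7-13 | 101 13-17 | 104 17-22 | 107 22-27 | 100 27-33 | 103 33-40 |
Completion: 100=33  101=17  102=13  103=40  104=22  105=7  106=4  107=27
Turnaround(104) = completion − arrival = 22 − 10 = 12

12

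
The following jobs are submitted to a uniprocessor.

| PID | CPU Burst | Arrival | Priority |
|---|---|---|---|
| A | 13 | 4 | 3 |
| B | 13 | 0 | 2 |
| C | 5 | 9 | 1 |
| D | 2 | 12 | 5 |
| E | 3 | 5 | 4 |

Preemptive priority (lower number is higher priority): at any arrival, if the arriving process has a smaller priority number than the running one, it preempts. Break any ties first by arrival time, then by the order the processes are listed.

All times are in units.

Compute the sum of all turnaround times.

103

Gantt: | B 0-9 | C 9-14 | B 14-18 | A 18-31 | E 31-34 | D 34-36 |
Completion: A=31  B=18  C=14  D=36  E=34
Turnaround = completion − arrival: A=27, B=18, C=5, D=24, E=29
Total turnaround = 27 + 18 + 5 + 24 + 29 = 103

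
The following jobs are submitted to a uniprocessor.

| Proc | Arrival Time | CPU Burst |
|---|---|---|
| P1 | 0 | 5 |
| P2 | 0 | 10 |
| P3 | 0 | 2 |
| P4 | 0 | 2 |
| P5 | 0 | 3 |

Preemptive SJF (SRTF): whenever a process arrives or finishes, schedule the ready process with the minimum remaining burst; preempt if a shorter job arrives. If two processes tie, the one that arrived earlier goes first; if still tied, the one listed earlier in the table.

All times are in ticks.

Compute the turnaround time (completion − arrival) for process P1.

Gantt: | P3 0-2 | P4 2-4 | P5 4-7 | P1 7-12 | P2 12-22 |
Completion: P1=12  P2=22  P3=2  P4=4  P5=7
Turnaround (C−A): P1=12  P2=22  P3=2  P4=4  P5=7
Turnaround(P1) = completion − arrival = 12 − 0 = 12

12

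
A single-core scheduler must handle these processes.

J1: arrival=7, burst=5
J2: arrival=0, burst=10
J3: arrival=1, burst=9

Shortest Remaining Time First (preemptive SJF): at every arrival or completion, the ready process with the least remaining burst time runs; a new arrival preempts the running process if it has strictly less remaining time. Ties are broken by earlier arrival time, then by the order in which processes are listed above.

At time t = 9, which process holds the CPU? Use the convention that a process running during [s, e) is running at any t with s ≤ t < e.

J2

Gantt: | J2 0-10 | J1 10-15 | J3 15-24 |
Completion: J1=15  J2=10  J3=24
Turnaround (C−A): J1=8  J2=10  J3=23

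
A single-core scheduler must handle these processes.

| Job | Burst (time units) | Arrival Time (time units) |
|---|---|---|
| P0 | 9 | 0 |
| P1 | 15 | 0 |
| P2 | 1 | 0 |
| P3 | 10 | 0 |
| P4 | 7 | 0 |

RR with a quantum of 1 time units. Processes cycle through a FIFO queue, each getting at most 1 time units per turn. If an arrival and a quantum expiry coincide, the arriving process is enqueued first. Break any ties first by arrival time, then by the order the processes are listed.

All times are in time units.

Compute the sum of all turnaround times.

Gantt: | P0 0-1 | P1 1-2 | P2 2-3 | P3 3-4 | P4 4-5 | P0 5-6 | P1 6-7 | P3 7-8 | P4 8-9 | P0 9-10 | P1 10-11 | P3 11-12 | P4 12-13 | P0 13-14 | P1 14-15 | P3 15-16 | P4 16-17 | P0 17-18 | P1 18-19 | P3 19-20 | P4 20-21 | P0 21-22 | P1 22-23 | P3 23-24 | P4 24-25 | P0 25-26 | P1 26-27 | P3 27-28 | P4 28-29 | P0 29-30 | P1 30-31 | P3 31-32 | P0 32-33 | P1 33-34 | P3 34-35 | P1 35-36 | P3 36-37 | P1 37-42 |
Completion: P0=33  P1=42  P2=3  P3=37  P4=29
Turnaround (C−A): P0=33  P1=42  P2=3  P3=37  P4=29
Turnaround = completion − arrival: P0=33, P1=42, P2=3, P3=37, P4=29
Total turnaround = 33 + 42 + 3 + 37 + 29 = 144

144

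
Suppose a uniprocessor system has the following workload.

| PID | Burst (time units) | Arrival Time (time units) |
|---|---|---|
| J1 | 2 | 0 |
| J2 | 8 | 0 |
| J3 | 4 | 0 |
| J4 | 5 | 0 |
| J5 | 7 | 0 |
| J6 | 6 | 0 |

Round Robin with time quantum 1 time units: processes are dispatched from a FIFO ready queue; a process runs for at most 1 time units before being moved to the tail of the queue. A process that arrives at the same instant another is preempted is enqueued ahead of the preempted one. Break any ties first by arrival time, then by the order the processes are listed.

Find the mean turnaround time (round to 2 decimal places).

23.67

Timeline: | J1 0-1 | J2 1-2 | J3 2-3 | J4 3-4 | J5 4-5 | J6 5-6 | J1 6-7 | J2 7-8 | J3 8-9 | J4 9-10 | J5 10-11 | J6 11-12 | J2 12-13 | J3 13-14 | J4 14-15 | J5 15-16 | J6 16-17 | J2 17-18 | J3 18-19 | J4 19-20 | J5 20-21 | J6 21-22 | J2 22-23 | J4 23-24 | J5 24-25 | J6 25-26 | J2 26-27 | J5 27-28 | J6 28-29 | J2 29-30 | J5 30-31 | J2 31-32 |
Completion: J1=7  J2=32  J3=19  J4=24  J5=31  J6=29
Turnaround times: J1=7, J2=32, J3=19, J4=24, J5=31, J6=29
Average turnaround = (7+32+19+24+31+29) / 6 = 142/6 = 23.67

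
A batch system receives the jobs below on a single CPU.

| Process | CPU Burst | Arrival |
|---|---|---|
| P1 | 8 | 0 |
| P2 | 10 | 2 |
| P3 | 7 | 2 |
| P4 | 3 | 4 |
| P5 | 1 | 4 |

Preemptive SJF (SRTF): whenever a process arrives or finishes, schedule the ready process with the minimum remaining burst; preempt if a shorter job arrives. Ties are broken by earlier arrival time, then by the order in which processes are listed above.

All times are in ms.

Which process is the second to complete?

P4

Timeline: | P1 0-4 | P5 4-5 | P4 5-8 | P1 8-12 | P3 12-19 | P2 19-29 |
Completion: P1=12  P2=29  P3=19  P4=8  P5=5
Finish order: P5 → P4 → P1 → P3 → P2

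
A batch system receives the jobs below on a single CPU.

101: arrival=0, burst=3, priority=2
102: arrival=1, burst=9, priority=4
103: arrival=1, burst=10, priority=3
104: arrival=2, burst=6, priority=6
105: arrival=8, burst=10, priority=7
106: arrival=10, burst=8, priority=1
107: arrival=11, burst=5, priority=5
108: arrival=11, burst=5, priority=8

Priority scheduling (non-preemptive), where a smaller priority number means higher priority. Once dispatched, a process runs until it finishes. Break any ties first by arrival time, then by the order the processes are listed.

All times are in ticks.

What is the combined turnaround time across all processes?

206

Schedule: | 101 0-3 | 103 3-13 | 106 13-21 | 102 21-30 | 107 30-35 | 104 35-41 | 105 41-51 | 108 51-56 |
Completion: 101=3  102=30  103=13  104=41  105=51  106=21  107=35  108=56
Turnaround (C−A): 101=3  102=29  103=12  104=39  105=43  106=11  107=24  108=45
Turnaround = completion − arrival: 101=3, 102=29, 103=12, 104=39, 105=43, 106=11, 107=24, 108=45
Total turnaround = 3 + 29 + 12 + 39 + 43 + 11 + 24 + 45 = 206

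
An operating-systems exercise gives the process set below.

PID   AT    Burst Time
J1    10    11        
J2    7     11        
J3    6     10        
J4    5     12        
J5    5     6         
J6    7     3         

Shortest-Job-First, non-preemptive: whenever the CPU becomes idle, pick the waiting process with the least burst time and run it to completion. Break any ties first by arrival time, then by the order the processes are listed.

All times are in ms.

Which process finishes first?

Gantt: | idle 0-5 | J5 5-11 | J6 11-14 | J3 14-24 | J2 24-35 | J1 35-46 | J4 46-58 |
Completion: J1=46  J2=35  J3=24  J4=58  J5=11  J6=14
Turnaround (C−A): J1=36  J2=28  J3=18  J4=53  J5=6  J6=7
Finish order: J5 → J6 → J3 → J2 → J1 → J4

J5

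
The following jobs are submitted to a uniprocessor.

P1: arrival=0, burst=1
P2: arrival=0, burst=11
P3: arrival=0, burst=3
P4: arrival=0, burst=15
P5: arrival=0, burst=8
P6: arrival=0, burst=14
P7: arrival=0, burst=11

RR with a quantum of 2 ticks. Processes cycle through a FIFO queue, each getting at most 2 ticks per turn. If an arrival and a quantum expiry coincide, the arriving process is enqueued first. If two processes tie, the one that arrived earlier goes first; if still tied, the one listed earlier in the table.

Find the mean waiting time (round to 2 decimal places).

Gantt: | P1 0-1 | P2 1-3 | P3 3-5 | P4 5-7 | P5 7-9 | P6 9-11 | P7 11-13 | P2 13-15 | P3 15-16 | P4 16-18 | P5 18-20 | P6 20-22 | P7 22-24 | P2 24-26 | P4 26-28 | P5 28-30 | P6 30-32 | P7 32-34 | P2 34-36 | P4 36-38 | P5 38-40 | P6 40-42 | P7 42-44 | P2 44-46 | P4 46-48 | P6 48-50 | P7 50-52 | P2 52-53 | P4 53-55 | P6 55-57 | P7 57-58 | P4 58-60 | P6 60-62 | P4 62-63 |
Completion: P1=1  P2=53  P3=16  P4=63  P5=40  P6=62  P7=58
Turnaround (C−A): P1=1  P2=53  P3=16  P4=63  P5=40  P6=62  P7=58
Waiting times: P1=0, P2=42, P3=13, P4=48, P5=32, P6=48, P7=47
Average waiting = (0+42+13+48+32+48+47) / 7 = 230/7 = 32.86

32.86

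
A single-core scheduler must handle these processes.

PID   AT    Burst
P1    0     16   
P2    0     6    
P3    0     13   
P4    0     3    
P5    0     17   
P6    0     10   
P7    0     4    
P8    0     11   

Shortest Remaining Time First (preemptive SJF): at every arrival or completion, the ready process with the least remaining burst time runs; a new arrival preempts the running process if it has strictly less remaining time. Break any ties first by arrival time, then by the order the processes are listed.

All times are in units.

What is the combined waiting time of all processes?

Schedule: | P4 0-3 | P7 3-7 | P2 7-13 | P6 13-23 | P8 23-34 | P3 34-47 | P1 47-63 | P5 63-80 |
Completion: P1=63  P2=13  P3=47  P4=3  P5=80  P6=23  P7=7  P8=34
Turnaround (C−A): P1=63  P2=13  P3=47  P4=3  P5=80  P6=23  P7=7  P8=34
Waiting = turnaround − burst: P1=47, P2=7, P3=34, P4=0, P5=63, P6=13, P7=3, P8=23
Total waiting = 47 + 7 + 34 + 0 + 63 + 13 + 3 + 23 = 190

190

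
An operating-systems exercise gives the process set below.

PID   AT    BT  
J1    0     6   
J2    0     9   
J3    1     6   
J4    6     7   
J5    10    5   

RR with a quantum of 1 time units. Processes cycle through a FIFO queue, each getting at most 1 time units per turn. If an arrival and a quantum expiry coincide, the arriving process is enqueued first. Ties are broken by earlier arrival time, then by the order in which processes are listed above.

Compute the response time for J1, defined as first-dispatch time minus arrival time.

0

Timeline: | J1 0-1 | J2 1-2 | J3 2-3 | J1 3-4 | J2 4-5 | J3 5-6 | J1 6-7 | J2 7-8 | J4 8-9 | J3 9-10 | J1 10-11 | J2 11-12 | J4 12-13 | J5 13-14 | J3 14-15 | J1 15-16 | J2 16-17 | J4 17-18 | J5 18-19 | J3 19-20 | J1 20-21 | J2 21-22 | J4 22-23 | J5 23-24 | J3 24-25 | J2 25-26 | J4 26-27 | J5 27-28 | J2 28-29 | J4 29-30 | J5 30-31 | J2 31-32 | J4 32-33 |
Completion: J1=21  J2=32  J3=25  J4=33  J5=31
Turnaround (C−A): J1=21  J2=32  J3=24  J4=27  J5=21
Response(J1) = first start − arrival = 0 − 0 = 0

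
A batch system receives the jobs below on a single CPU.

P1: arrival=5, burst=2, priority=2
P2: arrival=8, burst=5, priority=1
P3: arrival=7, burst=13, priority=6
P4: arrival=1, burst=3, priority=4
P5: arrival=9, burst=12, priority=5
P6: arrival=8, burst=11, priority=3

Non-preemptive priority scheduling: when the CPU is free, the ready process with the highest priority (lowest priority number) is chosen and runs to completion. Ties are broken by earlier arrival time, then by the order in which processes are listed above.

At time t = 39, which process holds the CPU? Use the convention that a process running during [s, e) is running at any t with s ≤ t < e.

Timeline: | idle 0-1 | P4 1-4 | idle 4-5 | P1 5-7 | P3 7-20 | P2 20-25 | P6 25-36 | P5 36-48 |
Completion: P1=7  P2=25  P3=20  P4=4  P5=48  P6=36
Turnaround (C−A): P1=2  P2=17  P3=13  P4=3  P5=39  P6=28

P5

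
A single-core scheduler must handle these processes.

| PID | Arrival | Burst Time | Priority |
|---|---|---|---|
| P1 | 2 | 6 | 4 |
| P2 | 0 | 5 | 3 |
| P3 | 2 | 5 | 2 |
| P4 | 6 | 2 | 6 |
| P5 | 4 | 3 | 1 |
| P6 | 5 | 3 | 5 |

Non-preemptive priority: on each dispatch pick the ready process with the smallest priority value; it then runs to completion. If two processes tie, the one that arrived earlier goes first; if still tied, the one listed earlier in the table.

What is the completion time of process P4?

Gantt: | P2 0-5 | P5 5-8 | P3 8-13 | P1 13-19 | P6 19-22 | P4 22-24 |
Completion: P1=19  P2=5  P3=13  P4=24  P5=8  P6=22

24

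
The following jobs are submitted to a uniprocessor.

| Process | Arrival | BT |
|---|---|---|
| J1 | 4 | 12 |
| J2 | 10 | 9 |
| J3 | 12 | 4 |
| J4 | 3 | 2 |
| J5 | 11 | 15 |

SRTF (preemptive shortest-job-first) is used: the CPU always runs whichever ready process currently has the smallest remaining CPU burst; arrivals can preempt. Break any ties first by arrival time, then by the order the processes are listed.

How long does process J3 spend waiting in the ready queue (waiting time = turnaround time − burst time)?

0

Schedule: | idle 0-3 | J4 3-5 | J1 5-12 | J3 12-16 | J1 16-21 | J2 21-30 | J5 30-45 |
Completion: J1=21  J2=30  J3=16  J4=5  J5=45
Waiting(J3) = turnaround − burst = 4 − 4 = 0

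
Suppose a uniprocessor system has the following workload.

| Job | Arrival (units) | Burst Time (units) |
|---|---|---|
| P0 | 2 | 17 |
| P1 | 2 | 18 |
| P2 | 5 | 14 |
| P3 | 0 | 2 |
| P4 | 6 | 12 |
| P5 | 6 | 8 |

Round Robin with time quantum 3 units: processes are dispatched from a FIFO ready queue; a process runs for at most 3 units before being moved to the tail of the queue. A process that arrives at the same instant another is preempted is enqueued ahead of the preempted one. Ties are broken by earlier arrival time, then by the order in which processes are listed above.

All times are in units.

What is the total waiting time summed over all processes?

Gantt: | P3 0-2 | P0 2-5 | P1 5-8 | P2 8-11 | P0 11-14 | P4 14-17 | P5 17-20 | P1 20-23 | P2 23-26 | P0 26-29 | P4 29-32 | P5 32-35 | P1 35-38 | P2 38-41 | P0 41-44 | P4 44-47 | P5 47-49 | P1 49-52 | P2 52-55 | P0 55-58 | P4 58-61 | P1 61-64 | P2 64-66 | P0 66-68 | P1 68-71 |
Completion: P0=68  P1=71  P2=66  P3=2  P4=61  P5=49
Turnaround (C−A): P0=66  P1=69  P2=61  P3=2  P4=55  P5=43
Waiting = turnaround − burst: P0=49, P1=51, P2=47, P3=0, P4=43, P5=35
Total waiting = 49 + 51 + 47 + 0 + 43 + 35 = 225

225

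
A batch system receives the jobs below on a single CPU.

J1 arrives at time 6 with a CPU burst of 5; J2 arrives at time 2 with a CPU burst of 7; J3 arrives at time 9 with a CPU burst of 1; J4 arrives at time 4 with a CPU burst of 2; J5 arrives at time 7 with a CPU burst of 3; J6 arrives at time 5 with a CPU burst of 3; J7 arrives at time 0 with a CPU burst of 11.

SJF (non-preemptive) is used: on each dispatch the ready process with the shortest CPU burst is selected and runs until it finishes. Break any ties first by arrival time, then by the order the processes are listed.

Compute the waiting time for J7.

0

Schedule: | J7 0-11 | J3 11-12 | J4 12-14 | J6 14-17 | J5 17-20 | J1 20-25 | J2 25-32 |
Completion: J1=25  J2=32  J3=12  J4=14  J5=20  J6=17  J7=11
Waiting(J7) = turnaround − burst = 11 − 11 = 0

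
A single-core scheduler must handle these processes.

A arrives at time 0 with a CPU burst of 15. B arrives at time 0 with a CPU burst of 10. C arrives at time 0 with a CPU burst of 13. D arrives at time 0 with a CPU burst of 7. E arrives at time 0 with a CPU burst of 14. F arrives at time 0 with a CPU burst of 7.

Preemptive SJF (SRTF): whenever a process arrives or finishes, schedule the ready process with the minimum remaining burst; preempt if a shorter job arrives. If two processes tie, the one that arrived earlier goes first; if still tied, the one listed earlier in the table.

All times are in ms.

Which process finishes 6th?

Schedule: | D 0-7 | F 7-14 | B 14-24 | C 24-37 | E 37-51 | A 51-66 |
Completion: A=66  B=24  C=37  D=7  E=51  F=14
Turnaround (C−A): A=66  B=24  C=37  D=7  E=51  F=14
Finish order: D → F → B → C → E → A

A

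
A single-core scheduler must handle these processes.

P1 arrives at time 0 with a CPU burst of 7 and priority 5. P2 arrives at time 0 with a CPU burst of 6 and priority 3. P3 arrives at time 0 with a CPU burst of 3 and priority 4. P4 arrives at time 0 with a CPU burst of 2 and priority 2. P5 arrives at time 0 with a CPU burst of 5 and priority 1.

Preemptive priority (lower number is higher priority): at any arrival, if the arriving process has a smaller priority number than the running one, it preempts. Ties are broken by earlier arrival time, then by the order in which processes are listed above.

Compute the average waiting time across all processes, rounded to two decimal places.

Schedule: | P5 0-5 | P4 5-7 | P2 7-13 | P3 13-16 | P1 16-23 |
Completion: P1=23  P2=13  P3=16  P4=7  P5=5
Turnaround (C−A): P1=23  P2=13  P3=16  P4=7  P5=5
Waiting times: P1=16, P2=7, P3=13, P4=5, P5=0
Average waiting = (16+7+13+5+0) / 5 = 41/5 = 8.20

8.20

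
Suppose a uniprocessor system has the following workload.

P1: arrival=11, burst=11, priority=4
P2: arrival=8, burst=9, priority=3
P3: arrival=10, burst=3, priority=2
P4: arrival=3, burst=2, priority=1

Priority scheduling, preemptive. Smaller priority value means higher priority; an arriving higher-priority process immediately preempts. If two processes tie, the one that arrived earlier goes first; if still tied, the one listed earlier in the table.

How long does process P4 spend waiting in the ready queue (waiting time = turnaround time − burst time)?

0

Timeline: | idle 0-3 | P4 3-5 | idle 5-8 | P2 8-10 | P3 10-13 | P2 13-20 | P1 20-31 |
Completion: P1=31  P2=20  P3=13  P4=5
Waiting(P4) = turnaround − burst = 2 − 2 = 0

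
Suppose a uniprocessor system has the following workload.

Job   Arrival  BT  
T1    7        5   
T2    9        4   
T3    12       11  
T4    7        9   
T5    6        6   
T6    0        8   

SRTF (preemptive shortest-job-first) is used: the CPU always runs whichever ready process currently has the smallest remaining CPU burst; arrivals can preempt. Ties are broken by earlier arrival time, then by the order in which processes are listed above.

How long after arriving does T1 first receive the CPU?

1

Gantt: | T6 0-8 | T1 8-13 | T2 13-17 | T5 17-23 | T4 23-32 | T3 32-43 |
Completion: T1=13  T2=17  T3=43  T4=32  T5=23  T6=8
Turnaround (C−A): T1=6  T2=8  T3=31  T4=25  T5=17  T6=8
Response(T1) = first start − arrival = 8 − 7 = 1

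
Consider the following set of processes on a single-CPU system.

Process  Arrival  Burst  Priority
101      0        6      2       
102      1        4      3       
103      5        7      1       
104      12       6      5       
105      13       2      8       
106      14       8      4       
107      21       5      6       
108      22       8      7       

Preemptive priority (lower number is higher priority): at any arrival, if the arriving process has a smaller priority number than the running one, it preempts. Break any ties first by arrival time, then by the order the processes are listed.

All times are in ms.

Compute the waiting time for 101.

Timeline: | 101 0-5 | 103 5-12 | 101 12-13 | 102 13-17 | 106 17-25 | 104 25-31 | 107 31-36 | 108 36-44 | 105 44-46 |
Completion: 101=13  102=17  103=12  104=31  105=46  106=25  107=36  108=44
Turnaround (C−A): 101=13  102=16  103=7  104=19  105=33  106=11  107=15  108=22
Waiting(101) = turnaround − burst = 13 − 6 = 7

7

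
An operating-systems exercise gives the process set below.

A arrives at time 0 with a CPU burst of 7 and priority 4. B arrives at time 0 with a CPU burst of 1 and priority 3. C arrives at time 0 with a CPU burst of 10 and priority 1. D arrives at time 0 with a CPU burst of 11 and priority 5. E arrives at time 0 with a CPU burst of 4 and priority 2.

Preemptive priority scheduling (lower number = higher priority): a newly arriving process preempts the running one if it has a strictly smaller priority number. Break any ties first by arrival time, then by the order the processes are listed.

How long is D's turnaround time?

Schedule: | C 0-10 | E 10-14 | B 14-15 | A 15-22 | D 22-33 |
Completion: A=22  B=15  C=10  D=33  E=14
Turnaround(D) = completion − arrival = 33 − 0 = 33

33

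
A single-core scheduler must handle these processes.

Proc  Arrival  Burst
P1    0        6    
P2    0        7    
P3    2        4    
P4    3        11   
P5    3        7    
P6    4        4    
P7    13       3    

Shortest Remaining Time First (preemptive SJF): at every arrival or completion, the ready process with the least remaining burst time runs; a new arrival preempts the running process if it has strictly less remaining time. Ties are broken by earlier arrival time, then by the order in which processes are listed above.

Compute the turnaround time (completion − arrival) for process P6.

Gantt: | P1 0-6 | P3 6-10 | P6 10-14 | P7 14-17 | P2 17-24 | P5 24-31 | P4 31-42 |
Completion: P1=6  P2=24  P3=10  P4=42  P5=31  P6=14  P7=17
Turnaround(P6) = completion − arrival = 14 − 4 = 10

10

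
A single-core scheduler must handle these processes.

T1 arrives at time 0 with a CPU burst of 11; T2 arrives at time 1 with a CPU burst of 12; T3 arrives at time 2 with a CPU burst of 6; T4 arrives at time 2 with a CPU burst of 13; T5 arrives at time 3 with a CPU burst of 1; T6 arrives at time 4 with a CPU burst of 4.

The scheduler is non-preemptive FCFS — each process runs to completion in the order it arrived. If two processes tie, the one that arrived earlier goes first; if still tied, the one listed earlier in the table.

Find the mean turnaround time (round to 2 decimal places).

Schedule: | T1 0-11 | T2 11-23 | T3 23-29 | T4 29-42 | T5 42-43 | T6 43-47 |
Completion: T1=11  T2=23  T3=29  T4=42  T5=43  T6=47
Turnaround times: T1=11, T2=22, T3=27, T4=40, T5=40, T6=43
Average turnaround = (11+22+27+40+40+43) / 6 = 183/6 = 30.50

30.50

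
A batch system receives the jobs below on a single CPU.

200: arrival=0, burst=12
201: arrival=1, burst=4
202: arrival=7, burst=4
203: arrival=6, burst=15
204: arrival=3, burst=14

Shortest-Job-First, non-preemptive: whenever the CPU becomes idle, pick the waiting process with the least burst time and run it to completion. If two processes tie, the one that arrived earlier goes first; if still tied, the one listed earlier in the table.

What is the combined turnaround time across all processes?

114

Schedule: | 200 0-12 | 201 12-16 | 202 16-20 | 204 20-34 | 203 34-49 |
Completion: 200=12  201=16  202=20  203=49  204=34
Turnaround (C−A): 200=12  201=15  202=13  203=43  204=31
Turnaround = completion − arrival: 200=12, 201=15, 202=13, 203=43, 204=31
Total turnaround = 12 + 15 + 13 + 43 + 31 = 114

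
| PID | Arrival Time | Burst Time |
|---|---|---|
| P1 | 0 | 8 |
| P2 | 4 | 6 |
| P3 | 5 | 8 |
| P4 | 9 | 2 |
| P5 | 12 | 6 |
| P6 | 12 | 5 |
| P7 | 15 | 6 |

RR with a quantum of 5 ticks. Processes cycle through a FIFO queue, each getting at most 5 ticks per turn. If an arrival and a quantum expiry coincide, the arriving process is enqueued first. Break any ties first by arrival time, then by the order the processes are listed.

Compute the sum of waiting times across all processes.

Timeline: | P1 0-5 | P2 5-10 | P3 10-15 | P1 15-18 | P4 18-20 | P2 20-21 | P5 21-26 | P6 26-31 | P7 31-36 | P3 36-39 | P5 39-40 | P7 40-41 |
Completion: P1=18  P2=21  P3=39  P4=20  P5=40  P6=31  P7=41
Waiting = turnaround − burst: P1=10, P2=11, P3=26, P4=9, P5=22, P6=14, P7=20
Total waiting = 10 + 11 + 26 + 9 + 22 + 14 + 20 = 112

112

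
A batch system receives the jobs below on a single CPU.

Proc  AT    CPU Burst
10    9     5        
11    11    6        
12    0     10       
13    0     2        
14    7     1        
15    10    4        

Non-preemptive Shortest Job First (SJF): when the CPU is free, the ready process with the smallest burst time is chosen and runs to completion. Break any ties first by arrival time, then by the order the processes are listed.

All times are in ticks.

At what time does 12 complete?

Schedule: | 13 0-2 | 12 2-12 | 14 12-13 | 15 13-17 | 10 17-22 | 11 22-28 |
Completion: 10=22  11=28  12=12  13=2  14=13  15=17
Turnaround (C−A): 10=13  11=17  12=12  13=2  14=6  15=7

12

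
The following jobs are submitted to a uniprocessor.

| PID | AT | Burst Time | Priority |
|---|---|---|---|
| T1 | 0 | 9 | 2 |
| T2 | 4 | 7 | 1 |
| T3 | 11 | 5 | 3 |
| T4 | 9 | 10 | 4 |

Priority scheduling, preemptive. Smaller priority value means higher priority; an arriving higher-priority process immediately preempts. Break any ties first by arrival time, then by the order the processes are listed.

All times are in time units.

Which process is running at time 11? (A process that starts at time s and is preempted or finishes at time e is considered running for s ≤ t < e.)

Timeline: | T1 0-4 | T2 4-11 | T1 11-16 | T3 16-21 | T4 21-31 |
Completion: T1=16  T2=11  T3=21  T4=31
Turnaround (C−A): T1=16  T2=7  T3=10  T4=22

T1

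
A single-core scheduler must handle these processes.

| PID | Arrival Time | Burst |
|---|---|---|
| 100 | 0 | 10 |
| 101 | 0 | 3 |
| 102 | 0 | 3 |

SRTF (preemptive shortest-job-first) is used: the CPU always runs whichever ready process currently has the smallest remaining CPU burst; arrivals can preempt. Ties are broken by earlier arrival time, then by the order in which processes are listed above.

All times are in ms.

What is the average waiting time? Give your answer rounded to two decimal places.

3.00

Timeline: | 101 0-3 | 102 3-6 | 100 6-16 |
Completion: 100=16  101=3  102=6
Turnaround (C−A): 100=16  101=3  102=6
Waiting times: 100=6, 101=0, 102=3
Average waiting = (6+0+3) / 3 = 9/3 = 3.00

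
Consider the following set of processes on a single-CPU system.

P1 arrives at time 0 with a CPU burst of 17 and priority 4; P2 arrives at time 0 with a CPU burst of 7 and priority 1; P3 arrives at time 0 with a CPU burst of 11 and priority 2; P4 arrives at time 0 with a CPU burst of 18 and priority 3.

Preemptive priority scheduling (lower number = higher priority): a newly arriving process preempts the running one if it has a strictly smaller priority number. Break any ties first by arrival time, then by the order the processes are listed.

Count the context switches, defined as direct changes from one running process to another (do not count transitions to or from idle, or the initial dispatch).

Schedule: | P2 0-7 | P3 7-18 | P4 18-36 | P1 36-53 |
Completion: P1=53  P2=7  P3=18  P4=36

3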